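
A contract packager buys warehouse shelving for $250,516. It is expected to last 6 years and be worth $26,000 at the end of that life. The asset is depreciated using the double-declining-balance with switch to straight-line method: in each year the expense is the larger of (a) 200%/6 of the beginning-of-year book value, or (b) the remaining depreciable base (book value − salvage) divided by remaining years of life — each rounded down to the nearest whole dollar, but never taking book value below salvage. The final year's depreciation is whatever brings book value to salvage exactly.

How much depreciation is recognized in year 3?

$37,113

Depreciable base = $250,516 − $26,000 = $224,516.
Year 1: DB = ⌊$250,516 × 200%/6⌋ = $83,505; SL = ⌊$224,516/6⌋ = $37,419 → take DB $83,505. Book value $167,011.
Year 2: DB = ⌊$167,011 × 200%/6⌋ = $55,670; SL = ⌊$141,011/5⌋ = $28,202 → take DB $55,670. Book value $111,341.
Year 3: DB = ⌊$111,341 × 200%/6⌋ = $37,113; SL = ⌊$85,341/4⌋ = $21,335 → take DB $37,113. Book value $74,228.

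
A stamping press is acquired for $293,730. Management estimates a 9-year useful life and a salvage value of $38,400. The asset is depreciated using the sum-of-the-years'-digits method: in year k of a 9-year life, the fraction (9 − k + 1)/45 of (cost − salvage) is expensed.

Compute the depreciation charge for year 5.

Depreciable base = $293,730 − $38,400 = $255,330.
Sum of the years' digits = 9+8+7+6+5+4+3+2+1 = 45.
Year 1: $255,330 × 9/45 = $51,066. Book value $242,664.
Year 2: $255,330 × 8/45 = $45,392. Book value $197,272.
Year 3: $255,330 × 7/45 = $39,718. Book value $157,554.
Year 4: $255,330 × 6/45 = $34,044. Book value $123,510.
Year 5: $255,330 × 5/45 = $28,370. Book value $95,140.

$28,370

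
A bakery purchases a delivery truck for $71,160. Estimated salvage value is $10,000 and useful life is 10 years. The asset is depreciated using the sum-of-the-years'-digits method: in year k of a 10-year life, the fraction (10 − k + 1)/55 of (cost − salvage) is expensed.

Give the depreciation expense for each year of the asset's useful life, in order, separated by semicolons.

$11,120; $10,008; $8,896; $7,784; $6,672; $5,560; $4,448; $3,336; $2,224; $1,112

Depreciable base = $71,160 − $10,000 = $61,160.
Sum of the years' digits = 10+9+8+7+6+5+4+3+2+1 = 55.
Year 1: $61,160 × 10/55 = $11,120. Book value $60,040.
Year 2: $61,160 × 9/55 = $10,008. Book value $50,032.
Year 3: $61,160 × 8/55 = $8,896. Book value $41,136.
Year 4: $61,160 × 7/55 = $7,784. Book value $33,352.
Year 5: $61,160 × 6/55 = $6,672. Book value $26,680.
Year 6: $61,160 × 5/55 = $5,560. Book value $21,120.
Year 7: $61,160 × 4/55 = $4,448. Book value $16,672.
Year 8: $61,160 × 3/55 = $3,336. Book value $13,336.
Year 9: $61,160 × 2/55 = $2,224. Book value $11,112.
Year 10: $61,160 × 1/55 = $1,112. Book value $10,000.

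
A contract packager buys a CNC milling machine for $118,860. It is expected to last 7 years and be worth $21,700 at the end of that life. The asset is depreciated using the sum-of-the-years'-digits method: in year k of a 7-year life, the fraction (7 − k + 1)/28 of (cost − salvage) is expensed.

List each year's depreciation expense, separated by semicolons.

$24,290; $20,820; $17,350; $13,880; $10,410; $6,940; $3,470

Depreciable base = $118,860 − $21,700 = $97,160.
Sum of the years' digits = 7+6+5+4+3+2+1 = 28.
Year 1: $97,160 × 7/28 = $24,290. Book value $94,570.
Year 2: $97,160 × 6/28 = $20,820. Book value $73,750.
Year 3: $97,160 × 5/28 = $17,350. Book value $56,400.
Year 4: $97,160 × 4/28 = $13,880. Book value $42,520.
Year 5: $97,160 × 3/28 = $10,410. Book value $32,110.
Year 6: $97,160 × 2/28 = $6,940. Book value $25,170.
Year 7: $97,160 × 1/28 = $3,470. Book value $21,700.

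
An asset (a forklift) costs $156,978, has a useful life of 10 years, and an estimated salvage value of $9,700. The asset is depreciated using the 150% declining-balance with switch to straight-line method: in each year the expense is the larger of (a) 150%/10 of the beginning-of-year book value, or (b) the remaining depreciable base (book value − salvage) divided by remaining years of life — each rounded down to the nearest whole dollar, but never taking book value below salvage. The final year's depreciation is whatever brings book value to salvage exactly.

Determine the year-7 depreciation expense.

Depreciable base = $156,978 − $9,700 = $147,278.
Year 1: DB = ⌊$156,978 × 150%/10⌋ = $23,546; SL = ⌊$147,278/10⌋ = $14,727 → take DB $23,546. Book value $133,432.
Year 2: DB = ⌊$133,432 × 150%/10⌋ = $20,014; SL = ⌊$123,732/9⌋ = $13,748 → take DB $20,014. Book value $113,418.
Year 3: DB = ⌊$113,418 × 150%/10⌋ = $17,012; SL = ⌊$103,718/8⌋ = $12,964 → take DB $17,012. Book value $96,406.
Year 4: DB = ⌊$96,406 × 150%/10⌋ = $14,460; SL = ⌊$86,706/7⌋ = $12,386 → take DB $14,460. Book value $81,946.
Year 5: DB = ⌊$81,946 × 150%/10⌋ = $12,291; SL = ⌊$72,246/6⌋ = $12,041 → take DB $12,291. Book value $69,655.
Year 6: DB = ⌊$69,655 × 150%/10⌋ = $10,448; SL = ⌊$59,955/5⌋ = $11,991 → take SL $11,991. Book value $57,664.
Year 7: DB = ⌊$57,664 × 150%/10⌋ = $8,649; SL = ⌊$47,964/4⌋ = $11,991 → take SL $11,991. Book value $45,673.

$11,991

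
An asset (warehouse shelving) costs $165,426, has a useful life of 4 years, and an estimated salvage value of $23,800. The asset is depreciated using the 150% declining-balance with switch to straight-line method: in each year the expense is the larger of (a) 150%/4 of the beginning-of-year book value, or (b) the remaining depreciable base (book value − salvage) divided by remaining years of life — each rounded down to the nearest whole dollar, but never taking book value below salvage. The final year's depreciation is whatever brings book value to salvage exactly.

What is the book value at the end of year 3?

Depreciable base = $165,426 − $23,800 = $141,626.
Year 1: DB = ⌊$165,426 × 150%/4⌋ = $62,034; SL = ⌊$141,626/4⌋ = $35,406 → take DB $62,034. Book value $103,392.
Year 2: DB = ⌊$103,392 × 150%/4⌋ = $38,772; SL = ⌊$79,592/3⌋ = $26,530 → take DB $38,772. Book value $64,620.
Year 3: DB = ⌊$64,620 × 150%/4⌋ = $24,232; SL = ⌊$40,820/2⌋ = $20,410 → take DB $24,232. Book value $40,388.

$40,388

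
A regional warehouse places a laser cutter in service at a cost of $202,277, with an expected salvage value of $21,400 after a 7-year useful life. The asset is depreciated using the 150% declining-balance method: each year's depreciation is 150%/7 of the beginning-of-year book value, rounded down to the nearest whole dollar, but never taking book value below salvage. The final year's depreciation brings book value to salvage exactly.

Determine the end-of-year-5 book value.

Depreciable base = $202,277 − $21,400 = $180,877.
Year 1: ⌊$202,277 × 150%/7⌋ = $43,345. Book value $158,932.
Year 2: ⌊$158,932 × 150%/7⌋ = $34,056. Book value $124,876.
Year 3: ⌊$124,876 × 150%/7⌋ = $26,759. Book value $98,117.
Year 4: ⌊$98,117 × 150%/7⌋ = $21,025. Book value $77,092.
Year 5: ⌊$77,092 × 150%/7⌋ = $16,519. Book value $60,573.

$60,573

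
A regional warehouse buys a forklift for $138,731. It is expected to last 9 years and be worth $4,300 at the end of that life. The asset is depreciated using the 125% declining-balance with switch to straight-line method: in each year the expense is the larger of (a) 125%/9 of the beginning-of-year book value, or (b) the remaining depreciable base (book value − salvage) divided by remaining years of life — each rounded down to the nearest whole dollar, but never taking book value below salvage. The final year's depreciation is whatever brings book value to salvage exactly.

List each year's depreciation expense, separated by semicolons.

Depreciable base = $138,731 − $4,300 = $134,431.
Year 1: DB = ⌊$138,731 × 125%/9⌋ = $19,268; SL = ⌊$134,431/9⌋ = $14,936 → take DB $19,268. Book value $119,463.
Year 2: DB = ⌊$119,463 × 125%/9⌋ = $16,592; SL = ⌊$115,163/8⌋ = $14,395 → take DB $16,592. Book value $102,871.
Year 3: DB = ⌊$102,871 × 125%/9⌋ = $14,287; SL = ⌊$98,571/7⌋ = $14,081 → take DB $14,287. Book value $88,584.
Year 4: DB = ⌊$88,584 × 125%/9⌋ = $12,303; SL = ⌊$84,284/6⌋ = $14,047 → take SL $14,047. Book value $74,537.
Year 5: DB = ⌊$74,537 × 125%/9⌋ = $10,352; SL = ⌊$70,237/5⌋ = $14,047 → take SL $14,047. Book value $60,490.
Year 6: DB = ⌊$60,490 × 125%/9⌋ = $8,401; SL = ⌊$56,190/4⌋ = $14,047 → take SL $14,047. Book value $46,443.
Year 7: DB = ⌊$46,443 × 125%/9⌋ = $6,450; SL = ⌊$42,143/3⌋ = $14,047 → take SL $14,047. Book value $32,396.
Year 8: DB = ⌊$32,396 × 125%/9⌋ = $4,499; SL = ⌊$28,096/2⌋ = $14,048 → take SL $14,048. Book value $18,348.
Year 9 (final): $18,348 − $4,300 = $14,048. Book value $4,300.

$19,268; $16,592; $14,287; $14,047; $14,047; $14,047; $14,047; $14,048; $14,048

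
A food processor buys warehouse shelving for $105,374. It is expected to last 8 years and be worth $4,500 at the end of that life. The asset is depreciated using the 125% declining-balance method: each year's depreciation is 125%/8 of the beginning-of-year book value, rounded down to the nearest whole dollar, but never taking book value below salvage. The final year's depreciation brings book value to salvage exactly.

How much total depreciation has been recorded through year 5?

Depreciable base = $105,374 − $4,500 = $100,874.
Year 1: ⌊$105,374 × 125%/8⌋ = $16,464. Book value $88,910.
Year 2: ⌊$88,910 × 125%/8⌋ = $13,892. Book value $75,018.
Year 3: ⌊$75,018 × 125%/8⌋ = $11,721. Book value $63,297.
Year 4: ⌊$63,297 × 125%/8⌋ = $9,890. Book value $53,407.
Year 5: ⌊$53,407 × 125%/8⌋ = $8,344. Book value $45,063.
Accumulated through year 5 = $105,374 − $45,063 = $60,311.

$60,311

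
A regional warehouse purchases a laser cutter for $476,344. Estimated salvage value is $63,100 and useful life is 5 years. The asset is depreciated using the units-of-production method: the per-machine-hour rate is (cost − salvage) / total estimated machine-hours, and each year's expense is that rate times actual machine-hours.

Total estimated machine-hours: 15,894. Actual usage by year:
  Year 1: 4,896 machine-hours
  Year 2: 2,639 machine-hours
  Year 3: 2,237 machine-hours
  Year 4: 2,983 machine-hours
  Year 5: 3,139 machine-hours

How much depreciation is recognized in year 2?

$68,614

Depreciable base = $476,344 − $63,100 = $413,244.
Rate = $413,244 / 15,894 machine-hours = $26 per machine-hour.
Year 1: 4,896 × $26 = $127,296. Book value $349,048.
Year 2: 2,639 × $26 = $68,614. Book value $280,434.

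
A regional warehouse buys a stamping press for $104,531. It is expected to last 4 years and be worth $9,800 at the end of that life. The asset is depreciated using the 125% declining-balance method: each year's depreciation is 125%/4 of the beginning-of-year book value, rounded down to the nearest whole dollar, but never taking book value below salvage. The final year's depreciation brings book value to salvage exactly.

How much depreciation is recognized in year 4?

$24,168

Depreciable base = $104,531 − $9,800 = $94,731.
Year 1: ⌊$104,531 × 125%/4⌋ = $32,665. Book value $71,866.
Year 2: ⌊$71,866 × 125%/4⌋ = $22,458. Book value $49,408.
Year 3: ⌊$49,408 × 125%/4⌋ = $15,440. Book value $33,968.
Year 4 (final): $33,968 − $9,800 = $24,168. Book value $9,800.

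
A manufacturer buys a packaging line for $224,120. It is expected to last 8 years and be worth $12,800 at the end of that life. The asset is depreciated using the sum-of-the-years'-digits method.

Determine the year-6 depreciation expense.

Depreciable base = $224,120 − $12,800 = $211,320.
Sum of the years' digits = 8+7+6+5+4+3+2+1 = 36.
Year 1: $211,320 × 8/36 = $46,960. Book value $177,160.
Year 2: $211,320 × 7/36 = $41,090. Book value $136,070.
Year 3: $211,320 × 6/36 = $35,220. Book value $100,850.
Year 4: $211,320 × 5/36 = $29,350. Book value $71,500.
Year 5: $211,320 × 4/36 = $23,480. Book value $48,020.
Year 6: $211,320 × 3/36 = $17,610. Book value $30,410.

$17,610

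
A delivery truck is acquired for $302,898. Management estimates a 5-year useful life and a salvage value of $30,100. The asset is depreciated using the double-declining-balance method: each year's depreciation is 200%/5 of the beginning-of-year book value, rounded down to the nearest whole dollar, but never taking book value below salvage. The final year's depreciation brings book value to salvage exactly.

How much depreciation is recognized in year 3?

$43,617

Depreciable base = $302,898 − $30,100 = $272,798.
Year 1: ⌊$302,898 × 200%/5⌋ = $121,159. Book value $181,739.
Year 2: ⌊$181,739 × 200%/5⌋ = $72,695. Book value $109,044.
Year 3: ⌊$109,044 × 200%/5⌋ = $43,617. Book value $65,427.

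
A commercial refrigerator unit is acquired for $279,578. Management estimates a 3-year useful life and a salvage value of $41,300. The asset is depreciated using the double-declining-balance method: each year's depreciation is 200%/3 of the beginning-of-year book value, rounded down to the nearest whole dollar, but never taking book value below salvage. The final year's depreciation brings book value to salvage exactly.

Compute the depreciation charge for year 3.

$0

Depreciable base = $279,578 − $41,300 = $238,278.
Year 1: ⌊$279,578 × 200%/3⌋ = $186,385. Book value $93,193.
Year 2: ⌊$93,193 × 200%/3⌋ = $62,128, capped at $51,893. Book value $41,300.
Year 3 (final): $41,300 − $41,300 = $0. Book value $41,300.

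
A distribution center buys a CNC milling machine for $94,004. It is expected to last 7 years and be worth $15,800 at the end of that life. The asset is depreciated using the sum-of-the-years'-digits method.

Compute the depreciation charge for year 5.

$8,379

Depreciable base = $94,004 − $15,800 = $78,204.
Sum of the years' digits = 7+6+5+4+3+2+1 = 28.
Year 1: $78,204 × 7/28 = $19,551. Book value $74,453.
Year 2: $78,204 × 6/28 = $16,758. Book value $57,695.
Year 3: $78,204 × 5/28 = $13,965. Book value $43,730.
Year 4: $78,204 × 4/28 = $11,172. Book value $32,558.
Year 5: $78,204 × 3/28 = $8,379. Book value $24,179.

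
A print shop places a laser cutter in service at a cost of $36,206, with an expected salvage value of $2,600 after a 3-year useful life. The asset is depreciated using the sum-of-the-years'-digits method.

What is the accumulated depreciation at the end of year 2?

$28,005

Depreciable base = $36,206 − $2,600 = $33,606.
Sum of the years' digits = 3+2+1 = 6.
Year 1: $33,606 × 3/6 = $16,803. Book value $19,403.
Year 2: $33,606 × 2/6 = $11,202. Book value $8,201.
Accumulated through year 2 = $36,206 − $8,201 = $28,005.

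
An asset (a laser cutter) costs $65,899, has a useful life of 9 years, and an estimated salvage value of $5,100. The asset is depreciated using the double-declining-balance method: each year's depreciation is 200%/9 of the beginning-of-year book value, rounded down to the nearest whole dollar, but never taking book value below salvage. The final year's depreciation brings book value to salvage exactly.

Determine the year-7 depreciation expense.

Depreciable base = $65,899 − $5,100 = $60,799.
Year 1: ⌊$65,899 × 200%/9⌋ = $14,644. Book value $51,255.
Year 2: ⌊$51,255 × 200%/9⌋ = $11,390. Book value $39,865.
Year 3: ⌊$39,865 × 200%/9⌋ = $8,858. Book value $31,007.
Year 4: ⌊$31,007 × 200%/9⌋ = $6,890. Book value $24,117.
Year 5: ⌊$24,117 × 200%/9⌋ = $5,359. Book value $18,758.
Year 6: ⌊$18,758 × 200%/9⌋ = $4,168. Book value $14,590.
Year 7: ⌊$14,590 × 200%/9⌋ = $3,242. Book value $11,348.

$3,242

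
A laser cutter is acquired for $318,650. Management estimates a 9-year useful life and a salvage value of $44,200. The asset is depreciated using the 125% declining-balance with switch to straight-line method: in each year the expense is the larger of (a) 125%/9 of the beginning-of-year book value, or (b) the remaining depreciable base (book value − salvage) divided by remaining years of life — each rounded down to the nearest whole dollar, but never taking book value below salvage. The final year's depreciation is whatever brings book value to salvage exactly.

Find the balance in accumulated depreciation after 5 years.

Depreciable base = $318,650 − $44,200 = $274,450.
Year 1: DB = ⌊$318,650 × 125%/9⌋ = $44,256; SL = ⌊$274,450/9⌋ = $30,494 → take DB $44,256. Book value $274,394.
Year 2: DB = ⌊$274,394 × 125%/9⌋ = $38,110; SL = ⌊$230,194/8⌋ = $28,774 → take DB $38,110. Book value $236,284.
Year 3: DB = ⌊$236,284 × 125%/9⌋ = $32,817; SL = ⌊$192,084/7⌋ = $27,440 → take DB $32,817. Book value $203,467.
Year 4: DB = ⌊$203,467 × 125%/9⌋ = $28,259; SL = ⌊$159,267/6⌋ = $26,544 → take DB $28,259. Book value $175,208.
Year 5: DB = ⌊$175,208 × 125%/9⌋ = $24,334; SL = ⌊$131,008/5⌋ = $26,201 → take SL $26,201. Book value $149,007.
Accumulated through year 5 = $318,650 − $149,007 = $169,643.

$169,643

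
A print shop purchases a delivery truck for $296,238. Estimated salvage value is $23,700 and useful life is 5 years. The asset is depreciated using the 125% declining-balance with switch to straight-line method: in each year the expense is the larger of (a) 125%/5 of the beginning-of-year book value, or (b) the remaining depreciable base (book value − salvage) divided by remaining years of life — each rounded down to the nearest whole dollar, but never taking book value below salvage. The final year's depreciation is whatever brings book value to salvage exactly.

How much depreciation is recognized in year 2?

Depreciable base = $296,238 − $23,700 = $272,538.
Year 1: DB = ⌊$296,238 × 125%/5⌋ = $74,059; SL = ⌊$272,538/5⌋ = $54,507 → take DB $74,059. Book value $222,179.
Year 2: DB = ⌊$222,179 × 125%/5⌋ = $55,544; SL = ⌊$198,479/4⌋ = $49,619 → take DB $55,544. Book value $166,635.

$55,544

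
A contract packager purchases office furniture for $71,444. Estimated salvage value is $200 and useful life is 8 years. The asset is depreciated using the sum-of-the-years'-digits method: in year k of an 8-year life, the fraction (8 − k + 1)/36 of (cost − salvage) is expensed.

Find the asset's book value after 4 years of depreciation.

Depreciable base = $71,444 − $200 = $71,244.
Sum of the years' digits = 8+7+6+5+4+3+2+1 = 36.
Year 1: $71,244 × 8/36 = $15,832. Book value $55,612.
Year 2: $71,244 × 7/36 = $13,853. Book value $41,759.
Year 3: $71,244 × 6/36 = $11,874. Book value $29,885.
Year 4: $71,244 × 5/36 = $9,895. Book value $19,990.

$19,990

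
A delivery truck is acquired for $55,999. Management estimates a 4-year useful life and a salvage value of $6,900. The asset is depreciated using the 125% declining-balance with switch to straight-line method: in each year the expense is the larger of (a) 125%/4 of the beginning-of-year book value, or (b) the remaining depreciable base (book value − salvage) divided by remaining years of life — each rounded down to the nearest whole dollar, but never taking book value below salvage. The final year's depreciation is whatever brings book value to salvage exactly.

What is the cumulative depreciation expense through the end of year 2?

$29,530

Depreciable base = $55,999 − $6,900 = $49,099.
Year 1: DB = ⌊$55,999 × 125%/4⌋ = $17,499; SL = ⌊$49,099/4⌋ = $12,274 → take DB $17,499. Book value $38,500.
Year 2: DB = ⌊$38,500 × 125%/4⌋ = $12,031; SL = ⌊$31,600/3⌋ = $10,533 → take DB $12,031. Book value $26,469.
Accumulated through year 2 = $55,999 − $26,469 = $29,530.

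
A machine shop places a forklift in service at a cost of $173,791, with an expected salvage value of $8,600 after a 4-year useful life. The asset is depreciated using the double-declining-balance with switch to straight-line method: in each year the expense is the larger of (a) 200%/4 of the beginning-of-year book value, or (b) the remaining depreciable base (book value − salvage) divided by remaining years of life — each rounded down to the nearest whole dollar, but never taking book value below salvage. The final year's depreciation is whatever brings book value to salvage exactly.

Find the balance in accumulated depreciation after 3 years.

Depreciable base = $173,791 − $8,600 = $165,191.
Year 1: DB = ⌊$173,791 × 200%/4⌋ = $86,895; SL = ⌊$165,191/4⌋ = $41,297 → take DB $86,895. Book value $86,896.
Year 2: DB = ⌊$86,896 × 200%/4⌋ = $43,448; SL = ⌊$78,296/3⌋ = $26,098 → take DB $43,448. Book value $43,448.
Year 3: DB = ⌊$43,448 × 200%/4⌋ = $21,724; SL = ⌊$34,848/2⌋ = $17,424 → take DB $21,724. Book value $21,724.
Accumulated through year 3 = $173,791 − $21,724 = $152,067.

$152,067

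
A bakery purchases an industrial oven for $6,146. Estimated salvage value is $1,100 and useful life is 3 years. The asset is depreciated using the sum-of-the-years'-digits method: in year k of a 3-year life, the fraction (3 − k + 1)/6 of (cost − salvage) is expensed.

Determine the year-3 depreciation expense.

Depreciable base = $6,146 − $1,100 = $5,046.
Sum of the years' digits = 3+2+1 = 6.
Year 1: $5,046 × 3/6 = $2,523. Book value $3,623.
Year 2: $5,046 × 2/6 = $1,682. Book value $1,941.
Year 3: $5,046 × 1/6 = $841. Book value $1,100.

$841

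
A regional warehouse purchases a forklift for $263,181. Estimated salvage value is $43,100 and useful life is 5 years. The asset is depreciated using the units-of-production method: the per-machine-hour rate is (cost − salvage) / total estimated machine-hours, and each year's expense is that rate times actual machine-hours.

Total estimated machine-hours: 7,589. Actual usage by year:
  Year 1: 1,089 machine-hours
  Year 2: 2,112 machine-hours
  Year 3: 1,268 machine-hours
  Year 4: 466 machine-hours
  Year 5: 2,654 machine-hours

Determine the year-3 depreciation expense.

Depreciable base = $263,181 − $43,100 = $220,081.
Rate = $220,081 / 7,589 machine-hours = $29 per machine-hour.
Year 1: 1,089 × $29 = $31,581. Book value $231,600.
Year 2: 2,112 × $29 = $61,248. Book value $170,352.
Year 3: 1,268 × $29 = $36,772. Book value $133,580.

$36,772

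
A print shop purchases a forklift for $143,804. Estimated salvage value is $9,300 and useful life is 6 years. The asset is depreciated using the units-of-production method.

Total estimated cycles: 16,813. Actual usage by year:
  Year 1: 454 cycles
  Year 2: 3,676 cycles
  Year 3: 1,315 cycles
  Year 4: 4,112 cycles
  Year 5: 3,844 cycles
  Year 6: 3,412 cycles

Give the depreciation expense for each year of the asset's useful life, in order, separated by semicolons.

Depreciable base = $143,804 − $9,300 = $134,504.
Rate = $134,504 / 16,813 cycles = $8 per cycle.
Year 1: 454 × $8 = $3,632. Book value $140,172.
Year 2: 3,676 × $8 = $29,408. Book value $110,764.
Year 3: 1,315 × $8 = $10,520. Book value $100,244.
Year 4: 4,112 × $8 = $32,896. Book value $67,348.
Year 5: 3,844 × $8 = $30,752. Book value $36,596.
Year 6: 3,412 × $8 = $27,296. Book value $9,300.

$3,632; $29,408; $10,520; $32,896; $30,752; $27,296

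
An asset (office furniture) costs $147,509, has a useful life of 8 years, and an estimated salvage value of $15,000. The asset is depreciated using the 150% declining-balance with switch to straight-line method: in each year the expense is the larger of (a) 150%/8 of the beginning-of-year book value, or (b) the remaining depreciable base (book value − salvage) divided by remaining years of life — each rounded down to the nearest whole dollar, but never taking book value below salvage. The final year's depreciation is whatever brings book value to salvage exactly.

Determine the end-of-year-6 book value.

$39,644

Depreciable base = $147,509 − $15,000 = $132,509.
Year 1: DB = ⌊$147,509 × 150%/8⌋ = $27,657; SL = ⌊$132,509/8⌋ = $16,563 → take DB $27,657. Book value $119,852.
Year 2: DB = ⌊$119,852 × 150%/8⌋ = $22,472; SL = ⌊$104,852/7⌋ = $14,978 → take DB $22,472. Book value $97,380.
Year 3: DB = ⌊$97,380 × 150%/8⌋ = $18,258; SL = ⌊$82,380/6⌋ = $13,730 → take DB $18,258. Book value $79,122.
Year 4: DB = ⌊$79,122 × 150%/8⌋ = $14,835; SL = ⌊$64,122/5⌋ = $12,824 → take DB $14,835. Book value $64,287.
Year 5: DB = ⌊$64,287 × 150%/8⌋ = $12,053; SL = ⌊$49,287/4⌋ = $12,321 → take SL $12,321. Book value $51,966.
Year 6: DB = ⌊$51,966 × 150%/8⌋ = $9,743; SL = ⌊$36,966/3⌋ = $12,322 → take SL $12,322. Book value $39,644.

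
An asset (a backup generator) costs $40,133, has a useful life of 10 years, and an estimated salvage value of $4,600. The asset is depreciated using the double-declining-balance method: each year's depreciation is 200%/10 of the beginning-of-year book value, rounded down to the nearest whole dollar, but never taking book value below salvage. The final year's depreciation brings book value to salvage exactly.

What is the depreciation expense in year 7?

Depreciable base = $40,133 − $4,600 = $35,533.
Year 1: ⌊$40,133 × 200%/10⌋ = $8,026. Book value $32,107.
Year 2: ⌊$32,107 × 200%/10⌋ = $6,421. Book value $25,686.
Year 3: ⌊$25,686 × 200%/10⌋ = $5,137. Book value $20,549.
Year 4: ⌊$20,549 × 200%/10⌋ = $4,109. Book value $16,440.
Year 5: ⌊$16,440 × 200%/10⌋ = $3,288. Book value $13,152.
Year 6: ⌊$13,152 × 200%/10⌋ = $2,630. Book value $10,522.
Year 7: ⌊$10,522 × 200%/10⌋ = $2,104. Book value $8,418.

$2,104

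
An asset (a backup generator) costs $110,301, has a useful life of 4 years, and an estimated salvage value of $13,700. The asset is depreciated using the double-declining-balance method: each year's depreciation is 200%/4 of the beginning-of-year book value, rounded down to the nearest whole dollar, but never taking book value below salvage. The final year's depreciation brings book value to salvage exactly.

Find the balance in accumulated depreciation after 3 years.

$96,513

Depreciable base = $110,301 − $13,700 = $96,601.
Year 1: ⌊$110,301 × 200%/4⌋ = $55,150. Book value $55,151.
Year 2: ⌊$55,151 × 200%/4⌋ = $27,575. Book value $27,576.
Year 3: ⌊$27,576 × 200%/4⌋ = $13,788. Book value $13,788.
Accumulated through year 3 = $110,301 − $13,788 = $96,513.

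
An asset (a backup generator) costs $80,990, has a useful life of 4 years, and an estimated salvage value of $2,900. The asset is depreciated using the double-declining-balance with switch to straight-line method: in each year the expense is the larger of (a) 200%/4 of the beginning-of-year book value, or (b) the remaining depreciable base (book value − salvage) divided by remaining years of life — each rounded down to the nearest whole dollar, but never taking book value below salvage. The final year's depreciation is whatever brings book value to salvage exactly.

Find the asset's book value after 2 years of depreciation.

$20,248

Depreciable base = $80,990 − $2,900 = $78,090.
Year 1: DB = ⌊$80,990 × 200%/4⌋ = $40,495; SL = ⌊$78,090/4⌋ = $19,522 → take DB $40,495. Book value $40,495.
Year 2: DB = ⌊$40,495 × 200%/4⌋ = $20,247; SL = ⌊$37,595/3⌋ = $12,531 → take DB $20,247. Book value $20,248.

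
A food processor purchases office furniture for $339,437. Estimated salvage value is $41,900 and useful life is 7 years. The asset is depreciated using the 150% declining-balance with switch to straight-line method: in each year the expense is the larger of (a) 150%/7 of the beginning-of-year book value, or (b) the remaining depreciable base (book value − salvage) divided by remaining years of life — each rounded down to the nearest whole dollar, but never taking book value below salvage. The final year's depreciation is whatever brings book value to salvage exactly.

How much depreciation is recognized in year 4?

Depreciable base = $339,437 − $41,900 = $297,537.
Year 1: DB = ⌊$339,437 × 150%/7⌋ = $72,736; SL = ⌊$297,537/7⌋ = $42,505 → take DB $72,736. Book value $266,701.
Year 2: DB = ⌊$266,701 × 150%/7⌋ = $57,150; SL = ⌊$224,801/6⌋ = $37,466 → take DB $57,150. Book value $209,551.
Year 3: DB = ⌊$209,551 × 150%/7⌋ = $44,903; SL = ⌊$167,651/5⌋ = $33,530 → take DB $44,903. Book value $164,648.
Year 4: DB = ⌊$164,648 × 150%/7⌋ = $35,281; SL = ⌊$122,748/4⌋ = $30,687 → take DB $35,281. Book value $129,367.

$35,281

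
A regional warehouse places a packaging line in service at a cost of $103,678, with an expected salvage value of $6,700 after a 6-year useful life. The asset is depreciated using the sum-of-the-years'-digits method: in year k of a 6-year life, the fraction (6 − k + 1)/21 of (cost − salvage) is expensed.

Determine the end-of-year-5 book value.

Depreciable base = $103,678 − $6,700 = $96,978.
Sum of the years' digits = 6+5+4+3+2+1 = 21.
Year 1: $96,978 × 6/21 = $27,708. Book value $75,970.
Year 2: $96,978 × 5/21 = $23,090. Book value $52,880.
Year 3: $96,978 × 4/21 = $18,472. Book value $34,408.
Year 4: $96,978 × 3/21 = $13,854. Book value $20,554.
Year 5: $96,978 × 2/21 = $9,236. Book value $11,318.

$11,318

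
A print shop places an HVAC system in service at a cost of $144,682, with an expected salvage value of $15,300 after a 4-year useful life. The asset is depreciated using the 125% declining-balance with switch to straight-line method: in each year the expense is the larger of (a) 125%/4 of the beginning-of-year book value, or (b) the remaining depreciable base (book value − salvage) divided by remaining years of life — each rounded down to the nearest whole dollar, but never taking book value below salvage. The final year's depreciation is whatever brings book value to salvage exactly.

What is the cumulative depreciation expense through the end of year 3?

Depreciable base = $144,682 − $15,300 = $129,382.
Year 1: DB = ⌊$144,682 × 125%/4⌋ = $45,213; SL = ⌊$129,382/4⌋ = $32,345 → take DB $45,213. Book value $99,469.
Year 2: DB = ⌊$99,469 × 125%/4⌋ = $31,084; SL = ⌊$84,169/3⌋ = $28,056 → take DB $31,084. Book value $68,385.
Year 3: DB = ⌊$68,385 × 125%/4⌋ = $21,370; SL = ⌊$53,085/2⌋ = $26,542 → take SL $26,542. Book value $41,843.
Accumulated through year 3 = $144,682 − $41,843 = $102,839.

$102,839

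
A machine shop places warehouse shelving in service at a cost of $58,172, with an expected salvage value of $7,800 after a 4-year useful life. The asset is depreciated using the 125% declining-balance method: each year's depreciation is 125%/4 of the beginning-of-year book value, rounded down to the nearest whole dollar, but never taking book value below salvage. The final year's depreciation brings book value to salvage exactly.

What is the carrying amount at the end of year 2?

$27,496

Depreciable base = $58,172 − $7,800 = $50,372.
Year 1: ⌊$58,172 × 125%/4⌋ = $18,178. Book value $39,994.
Year 2: ⌊$39,994 × 125%/4⌋ = $12,498. Book value $27,496.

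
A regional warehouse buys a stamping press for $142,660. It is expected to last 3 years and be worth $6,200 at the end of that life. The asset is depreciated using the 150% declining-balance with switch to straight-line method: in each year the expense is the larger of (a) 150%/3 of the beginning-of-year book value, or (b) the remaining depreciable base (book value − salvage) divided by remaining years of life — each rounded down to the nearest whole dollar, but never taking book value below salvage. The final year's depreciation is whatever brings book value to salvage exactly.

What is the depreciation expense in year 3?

$29,465

Depreciable base = $142,660 − $6,200 = $136,460.
Year 1: DB = ⌊$142,660 × 150%/3⌋ = $71,330; SL = ⌊$136,460/3⌋ = $45,486 → take DB $71,330. Book value $71,330.
Year 2: DB = ⌊$71,330 × 150%/3⌋ = $35,665; SL = ⌊$65,130/2⌋ = $32,565 → take DB $35,665. Book value $35,665.
Year 3 (final): $35,665 − $6,200 = $29,465. Book value $6,200.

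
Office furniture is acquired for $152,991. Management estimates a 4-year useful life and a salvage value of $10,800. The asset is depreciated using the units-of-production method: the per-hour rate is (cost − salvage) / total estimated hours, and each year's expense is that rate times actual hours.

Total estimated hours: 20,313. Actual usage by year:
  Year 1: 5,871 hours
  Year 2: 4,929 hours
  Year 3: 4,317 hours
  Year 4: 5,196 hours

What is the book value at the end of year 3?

$47,172

Depreciable base = $152,991 − $10,800 = $142,191.
Rate = $142,191 / 20,313 hours = $7 per hour.
Year 1: 5,871 × $7 = $41,097. Book value $111,894.
Year 2: 4,929 × $7 = $34,503. Book value $77,391.
Year 3: 4,317 × $7 = $30,219. Book value $47,172.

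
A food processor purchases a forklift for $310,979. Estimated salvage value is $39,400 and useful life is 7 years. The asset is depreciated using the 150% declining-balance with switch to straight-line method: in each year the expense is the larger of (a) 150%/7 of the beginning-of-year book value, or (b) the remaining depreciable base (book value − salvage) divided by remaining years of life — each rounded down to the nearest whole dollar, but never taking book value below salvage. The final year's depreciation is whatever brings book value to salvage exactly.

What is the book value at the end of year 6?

Depreciable base = $310,979 − $39,400 = $271,579.
Year 1: DB = ⌊$310,979 × 150%/7⌋ = $66,638; SL = ⌊$271,579/7⌋ = $38,797 → take DB $66,638. Book value $244,341.
Year 2: DB = ⌊$244,341 × 150%/7⌋ = $52,358; SL = ⌊$204,941/6⌋ = $34,156 → take DB $52,358. Book value $191,983.
Year 3: DB = ⌊$191,983 × 150%/7⌋ = $41,139; SL = ⌊$152,583/5⌋ = $30,516 → take DB $41,139. Book value $150,844.
Year 4: DB = ⌊$150,844 × 150%/7⌋ = $32,323; SL = ⌊$111,444/4⌋ = $27,861 → take DB $32,323. Book value $118,521.
Year 5: DB = ⌊$118,521 × 150%/7⌋ = $25,397; SL = ⌊$79,121/3⌋ = $26,373 → take SL $26,373. Book value $92,148.
Year 6: DB = ⌊$92,148 × 150%/7⌋ = $19,746; SL = ⌊$52,748/2⌋ = $26,374 → take SL $26,374. Book value $65,774.

$65,774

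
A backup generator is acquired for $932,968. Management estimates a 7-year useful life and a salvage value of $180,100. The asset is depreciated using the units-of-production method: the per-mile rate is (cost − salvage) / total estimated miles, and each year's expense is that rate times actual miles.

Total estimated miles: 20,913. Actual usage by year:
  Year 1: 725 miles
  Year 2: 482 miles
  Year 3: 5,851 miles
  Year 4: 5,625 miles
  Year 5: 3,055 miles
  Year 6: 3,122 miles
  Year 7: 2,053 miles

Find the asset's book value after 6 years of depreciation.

Depreciable base = $932,968 − $180,100 = $752,868.
Rate = $752,868 / 20,913 miles = $36 per mile.
Year 1: 725 × $36 = $26,100. Book value $906,868.
Year 2: 482 × $36 = $17,352. Book value $889,516.
Year 3: 5,851 × $36 = $210,636. Book value $678,880.
Year 4: 5,625 × $36 = $202,500. Book value $476,380.
Year 5: 3,055 × $36 = $109,980. Book value $366,400.
Year 6: 3,122 × $36 = $112,392. Book value $254,008.

$254,008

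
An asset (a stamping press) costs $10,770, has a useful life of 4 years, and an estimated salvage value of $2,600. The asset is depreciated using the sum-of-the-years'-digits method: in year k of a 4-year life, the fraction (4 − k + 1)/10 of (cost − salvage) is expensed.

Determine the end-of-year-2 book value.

$5,051

Depreciable base = $10,770 − $2,600 = $8,170.
Sum of the years' digits = 4+3+2+1 = 10.
Year 1: $8,170 × 4/10 = $3,268. Book value $7,502.
Year 2: $8,170 × 3/10 = $2,451. Book value $5,051.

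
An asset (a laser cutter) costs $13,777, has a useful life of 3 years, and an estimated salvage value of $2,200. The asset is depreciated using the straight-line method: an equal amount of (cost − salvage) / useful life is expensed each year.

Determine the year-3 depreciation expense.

Depreciable base = $13,777 − $2,200 = $11,577.
Annual expense = $11,577 / 3 = $3,859.

$3,859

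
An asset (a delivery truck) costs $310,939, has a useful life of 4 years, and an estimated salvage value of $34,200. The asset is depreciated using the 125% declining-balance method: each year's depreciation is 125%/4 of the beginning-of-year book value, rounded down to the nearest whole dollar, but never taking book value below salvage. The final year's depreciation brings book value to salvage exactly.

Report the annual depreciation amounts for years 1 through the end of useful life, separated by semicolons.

Depreciable base = $310,939 − $34,200 = $276,739.
Year 1: ⌊$310,939 × 125%/4⌋ = $97,168. Book value $213,771.
Year 2: ⌊$213,771 × 125%/4⌋ = $66,803. Book value $146,968.
Year 3: ⌊$146,968 × 125%/4⌋ = $45,927. Book value $101,041.
Year 4 (final): $101,041 − $34,200 = $66,841. Book value $34,200.

$97,168; $66,803; $45,927; $66,841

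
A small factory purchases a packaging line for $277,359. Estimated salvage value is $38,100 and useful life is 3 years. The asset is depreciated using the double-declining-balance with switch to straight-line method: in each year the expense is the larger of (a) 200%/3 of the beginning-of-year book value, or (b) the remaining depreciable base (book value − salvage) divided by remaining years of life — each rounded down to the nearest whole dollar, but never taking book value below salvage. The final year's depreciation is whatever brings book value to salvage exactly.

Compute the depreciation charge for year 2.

$54,353

Depreciable base = $277,359 − $38,100 = $239,259.
Year 1: DB = ⌊$277,359 × 200%/3⌋ = $184,906; SL = ⌊$239,259/3⌋ = $79,753 → take DB $184,906. Book value $92,453.
Year 2: DB = ⌊$92,453 × 200%/3⌋ = $61,635; SL = ⌊$54,353/2⌋ = $27,176 → take DB $61,635, capped at $54,353. Book value $38,100.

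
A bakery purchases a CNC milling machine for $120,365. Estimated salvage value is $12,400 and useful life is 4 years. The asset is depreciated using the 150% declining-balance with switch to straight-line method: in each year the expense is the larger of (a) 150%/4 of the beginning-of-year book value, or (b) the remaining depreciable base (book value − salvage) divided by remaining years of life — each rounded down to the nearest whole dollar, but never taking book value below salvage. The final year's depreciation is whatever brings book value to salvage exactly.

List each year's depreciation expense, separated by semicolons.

$45,136; $28,210; $17,632; $16,987

Depreciable base = $120,365 − $12,400 = $107,965.
Year 1: DB = ⌊$120,365 × 150%/4⌋ = $45,136; SL = ⌊$107,965/4⌋ = $26,991 → take DB $45,136. Book value $75,229.
Year 2: DB = ⌊$75,229 × 150%/4⌋ = $28,210; SL = ⌊$62,829/3⌋ = $20,943 → take DB $28,210. Book value $47,019.
Year 3: DB = ⌊$47,019 × 150%/4⌋ = $17,632; SL = ⌊$34,619/2⌋ = $17,309 → take DB $17,632. Book value $29,387.
Year 4 (final): $29,387 − $12,400 = $16,987. Book value $12,400.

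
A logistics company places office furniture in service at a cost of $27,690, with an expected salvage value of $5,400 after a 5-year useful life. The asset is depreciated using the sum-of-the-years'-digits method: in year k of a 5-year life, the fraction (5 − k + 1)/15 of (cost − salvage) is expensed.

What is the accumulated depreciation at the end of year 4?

$20,804

Depreciable base = $27,690 − $5,400 = $22,290.
Sum of the years' digits = 5+4+3+2+1 = 15.
Year 1: $22,290 × 5/15 = $7,430. Book value $20,260.
Year 2: $22,290 × 4/15 = $5,944. Book value $14,316.
Year 3: $22,290 × 3/15 = $4,458. Book value $9,858.
Year 4: $22,290 × 2/15 = $2,972. Book value $6,886.
Accumulated through year 4 = $27,690 − $6,886 = $20,804.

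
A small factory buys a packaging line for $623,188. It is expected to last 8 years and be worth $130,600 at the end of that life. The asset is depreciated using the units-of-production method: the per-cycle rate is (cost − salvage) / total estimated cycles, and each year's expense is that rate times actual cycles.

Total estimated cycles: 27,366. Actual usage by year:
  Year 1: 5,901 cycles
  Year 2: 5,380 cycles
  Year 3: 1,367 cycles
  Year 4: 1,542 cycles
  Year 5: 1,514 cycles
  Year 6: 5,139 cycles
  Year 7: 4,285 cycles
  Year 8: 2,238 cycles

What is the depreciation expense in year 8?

Depreciable base = $623,188 − $130,600 = $492,588.
Rate = $492,588 / 27,366 cycles = $18 per cycle.
Year 1: 5,901 × $18 = $106,218. Book value $516,970.
Year 2: 5,380 × $18 = $96,840. Book value $420,130.
Year 3: 1,367 × $18 = $24,606. Book value $395,524.
Year 4: 1,542 × $18 = $27,756. Book value $367,768.
Year 5: 1,514 × $18 = $27,252. Book value $340,516.
Year 6: 5,139 × $18 = $92,502. Book value $248,014.
Year 7: 4,285 × $18 = $77,130. Book value $170,884.
Year 8: 2,238 × $18 = $40,284. Book value $130,600.

$40,284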